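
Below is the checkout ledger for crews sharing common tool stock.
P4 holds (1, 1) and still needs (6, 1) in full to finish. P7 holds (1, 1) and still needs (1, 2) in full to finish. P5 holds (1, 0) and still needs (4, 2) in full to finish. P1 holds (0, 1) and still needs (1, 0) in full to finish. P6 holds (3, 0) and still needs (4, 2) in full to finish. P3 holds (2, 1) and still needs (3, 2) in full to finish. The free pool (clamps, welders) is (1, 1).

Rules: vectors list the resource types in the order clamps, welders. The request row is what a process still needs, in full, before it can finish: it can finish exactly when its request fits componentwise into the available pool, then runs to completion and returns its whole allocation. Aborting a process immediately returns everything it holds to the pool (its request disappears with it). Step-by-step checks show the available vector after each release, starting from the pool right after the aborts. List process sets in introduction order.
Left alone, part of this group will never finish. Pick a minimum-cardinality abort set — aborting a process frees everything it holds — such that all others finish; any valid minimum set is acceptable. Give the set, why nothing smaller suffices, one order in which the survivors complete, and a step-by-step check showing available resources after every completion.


Minimum abort set: P4.
Key observation: P3 had no path to completion before; after the abort of P4 ((1, 1) returned), step 3 is where it fits.
No smaller set exists: with zero aborts the deadlock remains.
The survivors complete as P1, P7, P3, P6, P5. Step-by-step check (starting from the post-abort pool):
  pool = (2, 2)
  run P1 (needs (1, 0), free (2, 2)); after release of (0, 1) the pool is (2, 3)
  run P7 (needs (1, 2), free (2, 3)); after release of (1, 1) the pool is (3, 4)
  run P3 (needs (3, 2), free (3, 4)); after release of (2, 1) the pool is (5, 5)
  run P6 (needs (4, 2), free (5, 5)); after release of (3, 0) the pool is (8, 5)
  run P5 (needs (4, 2), free (8, 5)); after release of (1, 0) the pool is (9, 5)


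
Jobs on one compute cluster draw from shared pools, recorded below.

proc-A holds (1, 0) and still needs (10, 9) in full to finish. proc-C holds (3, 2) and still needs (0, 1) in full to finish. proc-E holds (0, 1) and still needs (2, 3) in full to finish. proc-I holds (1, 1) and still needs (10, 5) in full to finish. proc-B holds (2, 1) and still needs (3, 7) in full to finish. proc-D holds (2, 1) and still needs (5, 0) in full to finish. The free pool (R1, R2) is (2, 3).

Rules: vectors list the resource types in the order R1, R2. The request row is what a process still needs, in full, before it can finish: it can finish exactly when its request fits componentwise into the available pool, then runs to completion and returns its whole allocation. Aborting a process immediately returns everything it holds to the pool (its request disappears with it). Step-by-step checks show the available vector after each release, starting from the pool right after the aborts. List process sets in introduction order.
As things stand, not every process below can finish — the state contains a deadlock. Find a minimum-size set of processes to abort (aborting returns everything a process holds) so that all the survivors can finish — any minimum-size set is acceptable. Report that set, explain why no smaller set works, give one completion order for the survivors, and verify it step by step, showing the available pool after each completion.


The answer: abort proc-A.
Key observation: the deadlocked proc-I becomes finishable only because proc-A released (1, 0); it completes at step 5 below.
Minimality: the empty abort set fails — the state is deadlocked as it stands.
One survivor order: proc-C, proc-E, proc-D, proc-B, proc-I. Walking it through (post-abort pool first):
  pool = (3, 3)
  proc-C needs (0, 1) <= (3, 3) -> finishes; pool += (3, 2) = (6, 5)
  proc-E needs (2, 3) <= (6, 5) -> finishes; pool += (0, 1) = (6, 6)
  proc-D needs (5, 0) <= (6, 6) -> finishes; pool += (2, 1) = (8, 7)
  proc-B needs (3, 7) <= (8, 7) -> finishes; pool += (2, 1) = (10, 8)
  proc-I needs (10, 5) <= (10, 8) -> finishes; pool += (1, 1) = (11, 9)


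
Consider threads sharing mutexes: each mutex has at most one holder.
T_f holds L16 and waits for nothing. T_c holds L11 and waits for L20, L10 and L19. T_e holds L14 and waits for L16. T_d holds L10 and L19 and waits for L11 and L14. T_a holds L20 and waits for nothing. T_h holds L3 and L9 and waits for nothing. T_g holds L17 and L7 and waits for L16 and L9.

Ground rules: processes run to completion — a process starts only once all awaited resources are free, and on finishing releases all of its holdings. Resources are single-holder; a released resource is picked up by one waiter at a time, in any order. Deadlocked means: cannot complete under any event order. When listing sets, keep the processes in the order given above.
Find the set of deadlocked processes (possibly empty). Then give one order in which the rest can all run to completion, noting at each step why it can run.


Deadlocked set: T_c and T_d.
Key observation: the cycle T_c -> T_d -> T_c can never break — each member waits on the next; no other process is dragged down with it.
A valid finishing order for the others: T_h, T_f, T_g, T_a, T_e.
Check, step by step:
  run T_h (it waits on nothing); releases L3 and L9
  run T_f (it waits on nothing); releases L16
  run T_g (all its waits — L16 and L9 — are resolved); releases L17 and L7
  run T_a (it waits on nothing); releases L20
  run T_e (all its waits — L16 — are resolved); releases L14


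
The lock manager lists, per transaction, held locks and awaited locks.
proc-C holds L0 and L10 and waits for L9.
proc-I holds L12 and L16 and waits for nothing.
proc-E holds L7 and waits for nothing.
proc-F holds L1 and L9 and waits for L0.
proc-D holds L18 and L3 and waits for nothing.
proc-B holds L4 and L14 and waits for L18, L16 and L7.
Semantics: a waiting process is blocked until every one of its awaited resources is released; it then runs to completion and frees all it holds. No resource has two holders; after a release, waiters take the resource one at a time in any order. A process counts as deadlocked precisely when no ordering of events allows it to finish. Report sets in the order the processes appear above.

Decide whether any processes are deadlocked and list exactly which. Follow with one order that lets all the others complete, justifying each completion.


The deadlocked set is proc-C and proc-F.
Key observation: the knot is the closed ring of waits proc-C -> proc-F -> proc-C; no other process is dragged down with it.
A valid finishing order for the others: proc-D, proc-E, proc-I, proc-B.
Step-by-step check:
  proc-D waits on nothing -> runs at once and releases L18 and L3
  proc-E waits on nothing -> runs at once and releases L7
  proc-I waits on nothing -> runs at once and releases L12 and L16
  run proc-B (all its waits — L18, L16 and L7 — are resolved); releases L4 and L14


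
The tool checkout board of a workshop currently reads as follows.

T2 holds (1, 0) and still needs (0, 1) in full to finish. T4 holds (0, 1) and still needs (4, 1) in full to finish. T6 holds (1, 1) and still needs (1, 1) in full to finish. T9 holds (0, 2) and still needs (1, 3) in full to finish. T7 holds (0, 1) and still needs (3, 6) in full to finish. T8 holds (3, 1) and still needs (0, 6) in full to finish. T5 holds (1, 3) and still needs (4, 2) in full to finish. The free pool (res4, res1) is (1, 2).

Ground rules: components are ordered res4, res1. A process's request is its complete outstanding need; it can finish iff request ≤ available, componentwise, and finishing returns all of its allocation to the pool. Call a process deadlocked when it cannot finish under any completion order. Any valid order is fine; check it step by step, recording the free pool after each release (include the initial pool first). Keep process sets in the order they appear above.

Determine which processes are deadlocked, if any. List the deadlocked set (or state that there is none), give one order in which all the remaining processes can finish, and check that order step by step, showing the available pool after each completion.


Deadlocked set: T4, T7, T8 and T5.
Key observation: after T2, T6, T9 the pool peaks at (3, 5), and each blocked process is short somewhere: T4 on res4; T7 on res1; T8 on res1; T5 on res4.
A valid finishing order for the others: T2, T6, T9. Step-by-step check:
  pool = (1, 2)
  T2: need (0, 1) fits (1, 2); releases (1, 0), pool now (2, 2)
  T6: need (1, 1) fits (2, 2); releases (1, 1), pool now (3, 3)
  T9: need (1, 3) fits (3, 3); releases (0, 2), pool now (3, 5)
The blocked processes can never fit:
  T4 cannot run: need (4, 1) vs free (3, 5) (insufficient res4)
  T7 cannot run: need (3, 6) vs free (3, 5) (insufficient res1)
  T8 cannot run: need (0, 6) vs free (3, 5) (insufficient res1)
  T5 cannot run: need (4, 2) vs free (3, 5) (insufficient res4)


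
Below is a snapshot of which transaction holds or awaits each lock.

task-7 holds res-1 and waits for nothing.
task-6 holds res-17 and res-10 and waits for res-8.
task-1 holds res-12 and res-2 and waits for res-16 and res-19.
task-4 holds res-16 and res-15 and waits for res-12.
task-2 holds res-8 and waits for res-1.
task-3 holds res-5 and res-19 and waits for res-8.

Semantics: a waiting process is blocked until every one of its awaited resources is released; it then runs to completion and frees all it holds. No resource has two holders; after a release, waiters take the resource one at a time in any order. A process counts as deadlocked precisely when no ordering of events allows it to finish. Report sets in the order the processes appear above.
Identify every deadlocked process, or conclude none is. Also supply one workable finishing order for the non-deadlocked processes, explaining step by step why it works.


Deadlocked set: task-1 and task-4.
Key observation: the cycle task-1 -> task-4 -> task-1 can never break — each member waits on the next; no other process is dragged down with it.
A valid finishing order for the others: task-7, task-2, task-6, task-3.
Step-by-step check:
  task-7 waits on nothing -> runs at once and releases res-1
  task-2 waits on res-1 — all released -> runs and releases res-8
  task-6 waits on res-8 — all released -> runs and releases res-17 and res-10
  task-3 waits on res-8 — all released -> runs and releases res-5 and res-19


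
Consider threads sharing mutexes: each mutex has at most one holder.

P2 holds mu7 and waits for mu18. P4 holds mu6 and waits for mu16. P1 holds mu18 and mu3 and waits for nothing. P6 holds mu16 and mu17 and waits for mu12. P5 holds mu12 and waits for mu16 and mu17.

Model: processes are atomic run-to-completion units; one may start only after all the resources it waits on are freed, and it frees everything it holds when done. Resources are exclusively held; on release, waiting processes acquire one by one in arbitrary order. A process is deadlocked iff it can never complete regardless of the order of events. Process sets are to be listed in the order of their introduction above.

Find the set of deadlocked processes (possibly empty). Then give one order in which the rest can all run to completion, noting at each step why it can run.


The deadlocked set is P4, P6 and P5.
Key observation: P6 -> P5 -> P6 is a circular wait — nothing in it can go first; P4 waits into the deadlock from upstream.
A valid finishing order for the others: P1, P2.
Step-by-step check:
  P1: no waits; runs immediately, freeing mu18 and mu3
  P2 waits on mu18 — all released -> runs and releases mu7


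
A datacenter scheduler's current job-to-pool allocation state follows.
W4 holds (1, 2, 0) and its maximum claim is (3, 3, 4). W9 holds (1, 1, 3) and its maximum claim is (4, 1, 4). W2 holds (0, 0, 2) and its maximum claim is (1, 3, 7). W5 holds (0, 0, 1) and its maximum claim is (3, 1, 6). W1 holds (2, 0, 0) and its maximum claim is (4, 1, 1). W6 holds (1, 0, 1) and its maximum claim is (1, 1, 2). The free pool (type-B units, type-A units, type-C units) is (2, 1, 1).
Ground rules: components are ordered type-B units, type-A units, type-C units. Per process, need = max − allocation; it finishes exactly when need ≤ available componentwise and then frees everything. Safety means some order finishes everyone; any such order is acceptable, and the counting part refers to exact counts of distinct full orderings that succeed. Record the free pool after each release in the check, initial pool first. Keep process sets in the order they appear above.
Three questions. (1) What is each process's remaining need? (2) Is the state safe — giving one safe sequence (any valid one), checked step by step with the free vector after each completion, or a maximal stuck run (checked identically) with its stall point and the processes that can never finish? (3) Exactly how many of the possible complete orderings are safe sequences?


(1) Remaining need (order type-B units, type-A units, type-C units):
  W4: (2, 1, 4)
  W9: (3, 0, 1)
  W2: (1, 3, 5)
  W5: (3, 1, 5)
  W1: (2, 1, 1)
  W6: (0, 1, 1)
(2) SAFE — a valid safe sequence is W6, W9, W1, W5, W4, W2.
Key observation: the first exact fit in this order is W6 — it needs (0, 1, 1) with (2, 1, 1) free, meeting a requested resource to the last unit.
Walking it through:
  pool = (2, 1, 1)
  W6 needs (0, 1, 1) <= (2, 1, 1) -> finishes; pool += (1, 0, 1) = (3, 1, 2)
  W9 needs (3, 0, 1) <= (3, 1, 2) -> finishes; pool += (1, 1, 3) = (4, 2, 5)
  W1 needs (2, 1, 1) <= (4, 2, 5) -> finishes; pool += (2, 0, 0) = (6, 2, 5)
  W5 needs (3, 1, 5) <= (6, 2, 5) -> finishes; pool += (0, 0, 1) = (6, 2, 6)
  W4 needs (2, 1, 4) <= (6, 2, 6) -> finishes; pool += (1, 2, 0) = (7, 4, 6)
  W2 needs (1, 3, 5) <= (7, 4, 6) -> finishes; pool += (0, 0, 2) = (7, 4, 8)
(3) Exactly 23 of the possible complete orderings are safe sequences.


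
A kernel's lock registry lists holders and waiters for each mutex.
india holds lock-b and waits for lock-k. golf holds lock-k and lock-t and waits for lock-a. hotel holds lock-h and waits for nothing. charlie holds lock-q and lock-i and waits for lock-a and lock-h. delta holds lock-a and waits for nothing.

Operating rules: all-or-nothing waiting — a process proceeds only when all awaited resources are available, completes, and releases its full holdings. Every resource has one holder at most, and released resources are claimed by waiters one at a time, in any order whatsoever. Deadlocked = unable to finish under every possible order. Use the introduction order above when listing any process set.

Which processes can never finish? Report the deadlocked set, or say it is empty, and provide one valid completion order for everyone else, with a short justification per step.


Nothing here is deadlocked.
Key observation: the waits form no ring: some process can always run, and its releases unblock the others one by one.
The rest can finish in the order delta, golf, india, hotel, charlie.
Walking it through:
  run delta (it waits on nothing); releases lock-a
  golf waits on lock-a — all released -> runs and releases lock-k and lock-t
  india waits on lock-k — all released -> runs and releases lock-b
  run hotel (it waits on nothing); releases lock-h
  charlie waits on lock-a and lock-h — all released -> runs and releases lock-q and lock-i


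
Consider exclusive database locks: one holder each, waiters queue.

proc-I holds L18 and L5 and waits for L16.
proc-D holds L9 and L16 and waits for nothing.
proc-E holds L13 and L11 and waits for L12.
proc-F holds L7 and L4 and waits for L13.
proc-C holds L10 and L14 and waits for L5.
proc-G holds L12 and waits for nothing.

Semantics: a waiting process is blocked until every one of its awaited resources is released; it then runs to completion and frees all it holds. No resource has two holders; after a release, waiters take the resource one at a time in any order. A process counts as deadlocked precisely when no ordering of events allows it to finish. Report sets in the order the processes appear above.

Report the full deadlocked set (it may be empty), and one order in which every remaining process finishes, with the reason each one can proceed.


Nothing here is deadlocked.
Key observation: the wait graph is acyclic; completion cascades from the unblocked processes through everyone else.
A valid finishing order for the others: proc-D, proc-I, proc-G, proc-C, proc-E, proc-F.
Verifying each step:
  proc-D waits on nothing -> runs at once and releases L9 and L16
  run proc-I (all its waits — L16 — are resolved); releases L18 and L5
  proc-G waits on nothing -> runs at once and releases L12
  run proc-C (all its waits — L5 — are resolved); releases L10 and L14
  run proc-E (all its waits — L12 — are resolved); releases L13 and L11
  run proc-F (all its waits — L13 — are resolved); releases L7 and L4


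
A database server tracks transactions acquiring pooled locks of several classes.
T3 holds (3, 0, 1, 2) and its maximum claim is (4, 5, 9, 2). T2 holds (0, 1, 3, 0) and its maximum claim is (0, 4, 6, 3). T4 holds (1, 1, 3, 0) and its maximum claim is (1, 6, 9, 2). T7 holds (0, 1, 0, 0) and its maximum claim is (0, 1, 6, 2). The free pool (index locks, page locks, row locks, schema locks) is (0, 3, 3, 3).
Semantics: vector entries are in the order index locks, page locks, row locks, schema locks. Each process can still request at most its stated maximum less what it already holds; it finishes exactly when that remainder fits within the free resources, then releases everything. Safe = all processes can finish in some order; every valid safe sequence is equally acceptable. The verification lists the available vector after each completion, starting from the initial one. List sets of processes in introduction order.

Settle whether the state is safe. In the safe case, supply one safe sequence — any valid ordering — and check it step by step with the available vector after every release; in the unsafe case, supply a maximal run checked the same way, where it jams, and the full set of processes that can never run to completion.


The state is SAFE; one workable sequence: T2, T7, T4, T3.
Key observation: T2 is the earliest step where a requested resource binds exactly: need (0, 3, 3, 3), pool (0, 3, 3, 3) at its turn.
Check, step by step:
  pool = (0, 3, 3, 3)
  T2 needs (0, 3, 3, 3) <= (0, 3, 3, 3) -> finishes; pool += (0, 1, 3, 0) = (0, 4, 6, 3)
  T7 needs (0, 0, 6, 2) <= (0, 4, 6, 3) -> finishes; pool += (0, 1, 0, 0) = (0, 5, 6, 3)
  T4 needs (0, 5, 6, 2) <= (0, 5, 6, 3) -> finishes; pool += (1, 1, 3, 0) = (1, 6, 9, 3)
  T3 needs (1, 5, 8, 0) <= (1, 6, 9, 3) -> finishes; pool += (3, 0, 1, 2) = (4, 6, 10, 5)


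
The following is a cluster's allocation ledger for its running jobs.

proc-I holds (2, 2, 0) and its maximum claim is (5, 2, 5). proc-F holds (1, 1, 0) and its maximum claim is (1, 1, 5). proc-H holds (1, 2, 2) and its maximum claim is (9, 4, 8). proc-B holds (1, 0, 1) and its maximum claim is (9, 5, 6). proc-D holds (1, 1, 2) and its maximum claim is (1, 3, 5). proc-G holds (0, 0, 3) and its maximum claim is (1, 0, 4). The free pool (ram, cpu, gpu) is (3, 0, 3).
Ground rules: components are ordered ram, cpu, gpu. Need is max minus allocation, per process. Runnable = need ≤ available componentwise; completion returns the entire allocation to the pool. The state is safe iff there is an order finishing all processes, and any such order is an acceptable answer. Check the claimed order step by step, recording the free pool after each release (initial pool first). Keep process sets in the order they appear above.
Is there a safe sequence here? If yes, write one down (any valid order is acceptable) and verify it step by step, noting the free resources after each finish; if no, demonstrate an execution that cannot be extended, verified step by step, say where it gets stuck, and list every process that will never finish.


The state is UNSAFE.
Key observation: once proc-G, proc-I, proc-F, proc-D finish, the pool peaks at (7, 4, 8) — and every remaining process still needs more ram than that.
Going as far as possible: proc-G, proc-I, proc-F, proc-D; after that, nothing fits. Check, step by step:
  pool = (3, 0, 3)
  run proc-G (needs (1, 0, 1), free (3, 0, 3)); after release of (0, 0, 3) the pool is (3, 0, 6)
  run proc-I (needs (3, 0, 5), free (3, 0, 6)); after release of (2, 2, 0) the pool is (5, 2, 6)
  run proc-F (needs (0, 0, 5), free (5, 2, 6)); after release of (1, 1, 0) the pool is (6, 3, 6)
  run proc-D (needs (0, 2, 3), free (6, 3, 6)); after release of (1, 1, 2) the pool is (7, 4, 8)
  blocked: proc-H wants (8, 2, 6), pool (7, 4, 8) — not enough ram
  blocked: proc-B wants (8, 5, 5), pool (7, 4, 8) — not enough ram and cpu
Processes that can never finish: proc-H and proc-B.


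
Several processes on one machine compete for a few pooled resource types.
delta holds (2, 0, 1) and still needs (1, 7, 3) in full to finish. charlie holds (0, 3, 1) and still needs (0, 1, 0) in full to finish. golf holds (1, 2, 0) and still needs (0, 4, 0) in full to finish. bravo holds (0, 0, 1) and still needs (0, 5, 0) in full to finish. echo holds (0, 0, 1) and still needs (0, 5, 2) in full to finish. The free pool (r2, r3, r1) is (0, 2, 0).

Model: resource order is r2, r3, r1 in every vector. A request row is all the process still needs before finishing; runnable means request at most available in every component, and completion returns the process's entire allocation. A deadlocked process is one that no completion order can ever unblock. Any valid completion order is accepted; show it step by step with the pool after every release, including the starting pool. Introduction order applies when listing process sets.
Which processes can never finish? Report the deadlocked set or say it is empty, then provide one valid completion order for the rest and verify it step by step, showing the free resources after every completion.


The deadlocked set is empty.
Key observation: charlie leads a chain of completions in which each release enables another process.
One completion order for the rest: charlie, golf, bravo, echo, delta. Verifying each step:
  pool = (0, 2, 0)
  charlie: need (0, 1, 0) fits (0, 2, 0); releases (0, 3, 1), pool now (0, 5, 1)
  golf: need (0, 4, 0) fits (0, 5, 1); releases (1, 2, 0), pool now (1, 7, 1)
  bravo: need (0, 5, 0) fits (1, 7, 1); releases (0, 0, 1), pool now (1, 7, 2)
  echo: need (0, 5, 2) fits (1, 7, 2); releases (0, 0, 1), pool now (1, 7, 3)
  delta: need (1, 7, 3) fits (1, 7, 3); releases (2, 0, 1), pool now (3, 7, 4)


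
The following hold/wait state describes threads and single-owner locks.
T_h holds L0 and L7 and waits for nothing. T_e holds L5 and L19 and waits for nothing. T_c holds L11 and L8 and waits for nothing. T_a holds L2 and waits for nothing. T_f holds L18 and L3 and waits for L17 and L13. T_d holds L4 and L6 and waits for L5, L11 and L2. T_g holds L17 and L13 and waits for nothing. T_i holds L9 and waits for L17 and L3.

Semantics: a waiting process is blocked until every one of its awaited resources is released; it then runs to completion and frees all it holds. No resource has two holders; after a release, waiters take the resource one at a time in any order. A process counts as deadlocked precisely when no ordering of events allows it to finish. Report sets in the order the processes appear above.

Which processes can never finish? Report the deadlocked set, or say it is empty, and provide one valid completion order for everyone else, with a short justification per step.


No process is deadlocked.
Key observation: the wait graph is acyclic; completion cascades from the unblocked processes through everyone else.
The rest can finish in the order T_g, T_a, T_h, T_c, T_f, T_e, T_d, T_i.
Verifying each step:
  T_g waits on nothing -> runs at once and releases L17 and L13
  T_a waits on nothing -> runs at once and releases L2
  T_h waits on nothing -> runs at once and releases L0 and L7
  T_c waits on nothing -> runs at once and releases L11 and L8
  T_f waits on L17 and L13 — all released -> runs and releases L18 and L3
  T_e waits on nothing -> runs at once and releases L5 and L19
  T_d waits on L5, L11 and L2 — all released -> runs and releases L4 and L6
  T_i waits on L17 and L3 — all released -> runs and releases L9


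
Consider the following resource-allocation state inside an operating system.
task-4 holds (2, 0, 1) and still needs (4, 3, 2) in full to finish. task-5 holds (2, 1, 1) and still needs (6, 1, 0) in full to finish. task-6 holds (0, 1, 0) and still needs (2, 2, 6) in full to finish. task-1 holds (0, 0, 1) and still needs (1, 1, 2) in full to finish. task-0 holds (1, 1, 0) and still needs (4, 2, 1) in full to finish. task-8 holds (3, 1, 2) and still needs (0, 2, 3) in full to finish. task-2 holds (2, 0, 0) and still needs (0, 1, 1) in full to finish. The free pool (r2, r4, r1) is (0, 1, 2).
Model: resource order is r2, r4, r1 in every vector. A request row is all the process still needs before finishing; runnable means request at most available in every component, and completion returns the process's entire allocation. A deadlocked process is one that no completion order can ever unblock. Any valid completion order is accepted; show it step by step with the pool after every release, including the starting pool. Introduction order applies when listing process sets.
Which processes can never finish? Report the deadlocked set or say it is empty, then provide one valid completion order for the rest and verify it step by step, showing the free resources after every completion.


The deadlocked set is task-4, task-5, task-6, task-0 and task-8.
Key observation: after task-2, task-1 the pool peaks at (2, 1, 3), and each blocked process is short somewhere: task-4 on r2, r4; task-5 on r2; task-6 on r4, r1; task-0 on r2, r4; task-8 on r4.
The rest can finish in the order task-2, task-1. Verifying each step:
  pool = (0, 1, 2)
  task-2: need (0, 1, 1) fits (0, 1, 2); releases (2, 0, 0), pool now (2, 1, 2)
  task-1: need (1, 1, 2) fits (2, 1, 2); releases (0, 0, 1), pool now (2, 1, 3)
The stuck group stays short no matter what:
  blocked: task-4 wants (4, 3, 2), pool (2, 1, 3) — not enough r2 and r4
  blocked: task-5 wants (6, 1, 0), pool (2, 1, 3) — not enough r2
  blocked: task-6 wants (2, 2, 6), pool (2, 1, 3) — not enough r4 and r1
  blocked: task-0 wants (4, 2, 1), pool (2, 1, 3) — not enough r2 and r4
  blocked: task-8 wants (0, 2, 3), pool (2, 1, 3) — not enough r4


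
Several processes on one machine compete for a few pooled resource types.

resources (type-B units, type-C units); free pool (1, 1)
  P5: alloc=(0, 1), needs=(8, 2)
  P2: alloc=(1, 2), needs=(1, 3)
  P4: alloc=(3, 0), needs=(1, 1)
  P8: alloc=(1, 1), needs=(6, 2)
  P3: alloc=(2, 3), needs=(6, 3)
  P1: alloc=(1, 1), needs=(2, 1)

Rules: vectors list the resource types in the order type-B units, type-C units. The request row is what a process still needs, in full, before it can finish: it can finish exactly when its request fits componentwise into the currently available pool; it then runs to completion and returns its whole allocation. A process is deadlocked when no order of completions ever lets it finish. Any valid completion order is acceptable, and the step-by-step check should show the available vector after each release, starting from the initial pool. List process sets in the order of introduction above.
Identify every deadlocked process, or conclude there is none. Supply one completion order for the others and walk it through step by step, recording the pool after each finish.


Deadlocked: P5, P2, P8 and P3.
Key observation: after P4, P1 the pool peaks at (5, 2), and each blocked process is short somewhere: P5 on type-B units; P2 on type-C units; P8 on type-B units; P3 on type-B units, type-C units.
A valid finishing order for the others: P4, P1. Walking it through:
  pool = (1, 1)
  P4: need (1, 1) fits (1, 1); releases (3, 0), pool now (4, 1)
  P1: need (2, 1) fits (4, 1); releases (1, 1), pool now (5, 2)
The stuck group stays short no matter what:
  blocked: P5 wants (8, 2), pool (5, 2) — not enough type-B units
  blocked: P2 wants (1, 3), pool (5, 2) — not enough type-C units
  blocked: P8 wants (6, 2), pool (5, 2) — not enough type-B units
  blocked: P3 wants (6, 3), pool (5, 2) — not enough type-B units and type-C units


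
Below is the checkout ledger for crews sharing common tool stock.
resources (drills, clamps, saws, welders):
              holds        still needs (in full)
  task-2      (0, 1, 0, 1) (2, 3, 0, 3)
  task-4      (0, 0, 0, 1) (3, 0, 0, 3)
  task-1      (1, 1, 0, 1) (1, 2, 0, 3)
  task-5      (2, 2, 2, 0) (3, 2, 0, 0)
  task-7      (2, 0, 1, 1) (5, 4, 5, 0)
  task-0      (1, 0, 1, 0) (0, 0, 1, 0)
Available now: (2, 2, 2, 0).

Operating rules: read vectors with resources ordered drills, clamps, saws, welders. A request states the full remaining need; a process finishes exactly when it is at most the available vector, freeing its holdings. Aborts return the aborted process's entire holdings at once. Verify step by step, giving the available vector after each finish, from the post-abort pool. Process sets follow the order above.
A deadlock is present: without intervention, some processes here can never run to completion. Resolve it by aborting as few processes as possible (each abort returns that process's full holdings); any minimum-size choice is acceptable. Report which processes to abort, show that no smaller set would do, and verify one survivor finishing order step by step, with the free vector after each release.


Abort task-4 and task-1.
Key observation: the returned (1, 1, 0, 2) from task-4 and task-1 is what brings task-2 — unrunnable before, under any order — into play at step 4.
Why nothing smaller works — every single abort fails: task-2 alone leaves task-4 blocked (short on welders); task-4 alone leaves task-2 blocked (short on welders); task-1 alone leaves task-2 blocked (short on welders); task-5 alone leaves task-2 blocked (short on welders); task-7 alone leaves task-2 blocked (short on welders); task-0 alone leaves task-2 blocked (short on welders).
One survivor order: task-0, task-5, task-7, task-2. Walking it through (post-abort pool first):
  pool = (3, 3, 2, 2)
  run task-0 (needs (0, 0, 1, 0), free (3, 3, 2, 2)); after release of (1, 0, 1, 0) the pool is (4, 3, 3, 2)
  run task-5 (needs (3, 2, 0, 0), free (4, 3, 3, 2)); after release of (2, 2, 2, 0) the pool is (6, 5, 5, 2)
  run task-7 (needs (5, 4, 5, 0), free (6, 5, 5, 2)); after release of (2, 0, 1, 1) the pool is (8, 5, 6, 3)
  run task-2 (needs (2, 3, 0, 3), free (8, 5, 6, 3)); after release of (0, 1, 0, 1) the pool is (8, 6, 6, 4)


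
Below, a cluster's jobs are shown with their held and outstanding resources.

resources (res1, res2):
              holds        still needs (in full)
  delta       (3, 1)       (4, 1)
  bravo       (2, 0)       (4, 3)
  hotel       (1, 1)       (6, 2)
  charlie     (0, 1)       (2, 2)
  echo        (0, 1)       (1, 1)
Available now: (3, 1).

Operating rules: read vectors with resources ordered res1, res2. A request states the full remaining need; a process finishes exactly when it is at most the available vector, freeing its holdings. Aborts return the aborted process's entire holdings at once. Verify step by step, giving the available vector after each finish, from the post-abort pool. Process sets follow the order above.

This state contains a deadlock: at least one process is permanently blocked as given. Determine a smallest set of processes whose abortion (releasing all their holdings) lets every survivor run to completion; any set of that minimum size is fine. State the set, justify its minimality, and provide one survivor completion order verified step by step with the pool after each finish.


Minimum abort set: delta.
Key observation: no ordering could ever have run hotel before the abort of delta; with (3, 1) back in the pool it fits at step 3.
Minimality: the empty abort set fails — the state is deadlocked as it stands.
One survivor order: echo, charlie, hotel, bravo. Walking it through (post-abort pool first):
  pool = (6, 2)
  echo: need (1, 1) fits (6, 2); releases (0, 1), pool now (6, 3)
  charlie: need (2, 2) fits (6, 3); releases (0, 1), pool now (6, 4)
  hotel: need (6, 2) fits (6, 4); releases (1, 1), pool now (7, 5)
  bravo: need (4, 3) fits (7, 5); releases (2, 0), pool now (9, 5)


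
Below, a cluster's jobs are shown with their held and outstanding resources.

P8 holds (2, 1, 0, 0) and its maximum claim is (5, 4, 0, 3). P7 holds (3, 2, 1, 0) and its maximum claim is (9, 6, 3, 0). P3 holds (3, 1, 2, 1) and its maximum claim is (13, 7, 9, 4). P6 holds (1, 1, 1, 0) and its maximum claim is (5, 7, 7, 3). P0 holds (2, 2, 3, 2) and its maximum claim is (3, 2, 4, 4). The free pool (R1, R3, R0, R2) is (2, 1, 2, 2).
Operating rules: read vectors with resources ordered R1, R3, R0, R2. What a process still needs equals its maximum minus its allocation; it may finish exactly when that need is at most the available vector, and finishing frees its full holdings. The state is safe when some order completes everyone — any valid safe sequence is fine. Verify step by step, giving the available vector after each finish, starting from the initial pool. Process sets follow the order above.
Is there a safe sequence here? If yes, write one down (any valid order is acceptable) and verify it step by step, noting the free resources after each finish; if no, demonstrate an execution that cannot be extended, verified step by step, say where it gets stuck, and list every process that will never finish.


SAFE — a valid safe sequence is P0, P8, P7, P6, P3.
Key observation: the order's first zero-slack moment is P0 ((1, 0, 1, 2) needed, (2, 1, 2, 2) free — a requested resource with nothing to spare).
Check, step by step:
  pool = (2, 1, 2, 2)
  P0: need (1, 0, 1, 2) fits (2, 1, 2, 2); releases (2, 2, 3, 2), pool now (4, 3, 5, 4)
  P8: need (3, 3, 0, 3) fits (4, 3, 5, 4); releases (2, 1, 0, 0), pool now (6, 4, 5, 4)
  P7: need (6, 4, 2, 0) fits (6, 4, 5, 4); releases (3, 2, 1, 0), pool now (9, 6, 6, 4)
  P6: need (4, 6, 6, 3) fits (9, 6, 6, 4); releases (1, 1, 1, 0), pool now (10, 7, 7, 4)
  P3: need (10, 6, 7, 3) fits (10, 7, 7, 4); releases (3, 1, 2, 1), pool now (13, 8, 9, 5)


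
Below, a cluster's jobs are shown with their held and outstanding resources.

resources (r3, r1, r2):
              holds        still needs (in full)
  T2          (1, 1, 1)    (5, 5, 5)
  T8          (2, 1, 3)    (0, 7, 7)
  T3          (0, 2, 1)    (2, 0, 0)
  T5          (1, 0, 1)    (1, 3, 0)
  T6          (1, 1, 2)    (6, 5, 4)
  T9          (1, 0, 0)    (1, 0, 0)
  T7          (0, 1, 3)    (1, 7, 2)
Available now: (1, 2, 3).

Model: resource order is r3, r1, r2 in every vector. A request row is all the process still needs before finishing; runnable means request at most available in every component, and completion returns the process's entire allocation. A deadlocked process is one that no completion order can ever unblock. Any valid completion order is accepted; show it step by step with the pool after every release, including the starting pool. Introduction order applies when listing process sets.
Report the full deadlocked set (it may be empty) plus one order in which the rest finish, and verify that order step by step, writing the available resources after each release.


Deadlocked set: T2, T8, T6 and T7.
Key observation: once T9, T3, T5 finish, the pool peaks at (3, 4, 5) — and every remaining process still needs more r1 than that.
One completion order for the rest: T9, T3, T5. Verifying each step:
  pool = (1, 2, 3)
  T9: need (1, 0, 0) fits (1, 2, 3); releases (1, 0, 0), pool now (2, 2, 3)
  T3: need (2, 0, 0) fits (2, 2, 3); releases (0, 2, 1), pool now (2, 4, 4)
  T5: need (1, 3, 0) fits (2, 4, 4); releases (1, 0, 1), pool now (3, 4, 5)
The blocked processes can never fit:
  T2 cannot run: need (5, 5, 5) vs free (3, 4, 5) (insufficient r3 and r1)
  T8 cannot run: need (0, 7, 7) vs free (3, 4, 5) (insufficient r1 and r2)
  T6 cannot run: need (6, 5, 4) vs free (3, 4, 5) (insufficient r3 and r1)
  T7 cannot run: need (1, 7, 2) vs free (3, 4, 5) (insufficient r1)


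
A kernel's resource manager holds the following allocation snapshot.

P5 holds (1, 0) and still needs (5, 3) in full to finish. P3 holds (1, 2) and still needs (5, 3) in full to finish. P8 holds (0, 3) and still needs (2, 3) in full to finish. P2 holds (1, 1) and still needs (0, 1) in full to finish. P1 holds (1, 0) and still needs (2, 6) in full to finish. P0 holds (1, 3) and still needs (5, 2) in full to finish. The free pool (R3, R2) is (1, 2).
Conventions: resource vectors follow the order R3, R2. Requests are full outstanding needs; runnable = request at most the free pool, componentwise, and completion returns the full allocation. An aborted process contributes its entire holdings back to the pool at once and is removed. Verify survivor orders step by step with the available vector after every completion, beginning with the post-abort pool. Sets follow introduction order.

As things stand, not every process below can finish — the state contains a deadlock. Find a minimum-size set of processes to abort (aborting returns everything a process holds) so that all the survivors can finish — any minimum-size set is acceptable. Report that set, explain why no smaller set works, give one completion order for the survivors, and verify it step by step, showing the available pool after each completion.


Minimum abort set: P3 and P0.
Key observation: no ordering could ever have run P5 before the abort of P3 and P0; with (2, 5) back in the pool it fits at step 4.
Minimality, checking each single-abort alternative: P5 alone leaves P3 blocked (short on R3); P3 alone leaves P5 blocked (short on R3); P8 alone leaves P5 blocked (short on R3); P2 alone leaves P5 blocked (short on R3); P1 alone leaves P5 blocked (short on R3); P0 alone leaves P5 blocked (short on R3).
One survivor order: P1, P8, P2, P5. Walking it through (post-abort pool first):
  pool = (3, 7)
  P1: need (2, 6) fits (3, 7); releases (1, 0), pool now (4, 7)
  P8: need (2, 3) fits (4, 7); releases (0, 3), pool now (4, 10)
  P2: need (0, 1) fits (4, 10); releases (1, 1), pool now (5, 11)
  P5: need (5, 3) fits (5, 11); releases (1, 0), pool now (6, 11)


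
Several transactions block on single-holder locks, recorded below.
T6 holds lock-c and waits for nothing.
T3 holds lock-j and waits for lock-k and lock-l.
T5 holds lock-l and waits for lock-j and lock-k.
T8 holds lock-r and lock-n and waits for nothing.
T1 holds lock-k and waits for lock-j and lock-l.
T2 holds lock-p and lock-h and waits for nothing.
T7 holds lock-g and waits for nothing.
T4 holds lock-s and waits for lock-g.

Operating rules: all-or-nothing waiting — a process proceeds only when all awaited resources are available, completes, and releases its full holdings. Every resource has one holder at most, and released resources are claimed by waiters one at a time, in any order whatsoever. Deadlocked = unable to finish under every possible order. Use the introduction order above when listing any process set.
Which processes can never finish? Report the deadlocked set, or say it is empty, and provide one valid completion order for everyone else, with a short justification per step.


The deadlocked set is T3, T5 and T1.
Key observation: along T3 -> T5 -> T3, each member waits on what the next one holds — a deadlock; T1 is caught in further circular waits.
A valid finishing order for the others: T6, T2, T7, T8, T4.
Check, step by step:
  T6: no waits; runs immediately, freeing lock-c
  T2: no waits; runs immediately, freeing lock-p and lock-h
  T7: no waits; runs immediately, freeing lock-g
  T8: no waits; runs immediately, freeing lock-r and lock-n
  T4: everything it awaited (lock-g) is free; runs, freeing lock-s


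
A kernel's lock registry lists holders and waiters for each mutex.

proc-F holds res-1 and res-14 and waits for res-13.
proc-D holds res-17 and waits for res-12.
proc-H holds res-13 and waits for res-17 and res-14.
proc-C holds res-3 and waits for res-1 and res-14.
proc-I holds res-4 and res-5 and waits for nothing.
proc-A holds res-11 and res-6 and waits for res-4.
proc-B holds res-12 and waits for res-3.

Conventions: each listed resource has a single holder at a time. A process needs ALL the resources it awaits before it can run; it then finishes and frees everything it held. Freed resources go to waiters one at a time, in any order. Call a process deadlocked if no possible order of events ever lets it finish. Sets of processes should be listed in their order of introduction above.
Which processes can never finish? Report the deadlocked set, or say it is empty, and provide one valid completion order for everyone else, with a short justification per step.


Deadlocked: proc-F, proc-D, proc-H, proc-C and proc-B.
Key observation: the knot is the closed ring of waits proc-F -> proc-H -> proc-F; proc-D, proc-C and proc-B are caught in further circular waits.
One completion order for the rest: proc-I, proc-A.
Walking it through:
  run proc-I (it waits on nothing); releases res-4 and res-5
  proc-A waits on res-4 — all released -> runs and releases res-11 and res-6
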